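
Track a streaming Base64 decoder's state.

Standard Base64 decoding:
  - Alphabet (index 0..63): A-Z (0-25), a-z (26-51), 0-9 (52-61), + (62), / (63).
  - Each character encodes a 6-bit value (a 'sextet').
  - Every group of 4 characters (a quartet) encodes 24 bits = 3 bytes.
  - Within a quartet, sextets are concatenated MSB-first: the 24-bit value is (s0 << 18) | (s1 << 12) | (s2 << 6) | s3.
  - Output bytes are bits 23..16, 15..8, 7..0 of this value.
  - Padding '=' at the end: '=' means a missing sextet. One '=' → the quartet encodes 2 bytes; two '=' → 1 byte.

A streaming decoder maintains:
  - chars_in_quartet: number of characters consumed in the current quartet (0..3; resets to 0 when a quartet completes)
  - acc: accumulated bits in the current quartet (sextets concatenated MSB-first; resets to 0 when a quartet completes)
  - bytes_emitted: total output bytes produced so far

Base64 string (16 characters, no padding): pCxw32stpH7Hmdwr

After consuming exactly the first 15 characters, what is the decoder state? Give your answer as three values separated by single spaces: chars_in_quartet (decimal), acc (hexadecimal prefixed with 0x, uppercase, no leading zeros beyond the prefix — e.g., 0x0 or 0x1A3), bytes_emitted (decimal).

Answer: 3 0x26770 9

Derivation:
After char 0 ('p'=41): chars_in_quartet=1 acc=0x29 bytes_emitted=0
After char 1 ('C'=2): chars_in_quartet=2 acc=0xA42 bytes_emitted=0
After char 2 ('x'=49): chars_in_quartet=3 acc=0x290B1 bytes_emitted=0
After char 3 ('w'=48): chars_in_quartet=4 acc=0xA42C70 -> emit A4 2C 70, reset; bytes_emitted=3
After char 4 ('3'=55): chars_in_quartet=1 acc=0x37 bytes_emitted=3
After char 5 ('2'=54): chars_in_quartet=2 acc=0xDF6 bytes_emitted=3
After char 6 ('s'=44): chars_in_quartet=3 acc=0x37DAC bytes_emitted=3
After char 7 ('t'=45): chars_in_quartet=4 acc=0xDF6B2D -> emit DF 6B 2D, reset; bytes_emitted=6
After char 8 ('p'=41): chars_in_quartet=1 acc=0x29 bytes_emitted=6
After char 9 ('H'=7): chars_in_quartet=2 acc=0xA47 bytes_emitted=6
After char 10 ('7'=59): chars_in_quartet=3 acc=0x291FB bytes_emitted=6
After char 11 ('H'=7): chars_in_quartet=4 acc=0xA47EC7 -> emit A4 7E C7, reset; bytes_emitted=9
After char 12 ('m'=38): chars_in_quartet=1 acc=0x26 bytes_emitted=9
After char 13 ('d'=29): chars_in_quartet=2 acc=0x99D bytes_emitted=9
After char 14 ('w'=48): chars_in_quartet=3 acc=0x26770 bytes_emitted=9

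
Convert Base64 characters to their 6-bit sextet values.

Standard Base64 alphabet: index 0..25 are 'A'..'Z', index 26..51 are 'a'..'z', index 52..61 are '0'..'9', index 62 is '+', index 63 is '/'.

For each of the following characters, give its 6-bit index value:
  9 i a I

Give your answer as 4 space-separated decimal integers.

Answer: 61 34 26 8

Derivation:
'9': 0..9 range, 52 + ord('9') − ord('0') = 61
'i': a..z range, 26 + ord('i') − ord('a') = 34
'a': a..z range, 26 + ord('a') − ord('a') = 26
'I': A..Z range, ord('I') − ord('A') = 8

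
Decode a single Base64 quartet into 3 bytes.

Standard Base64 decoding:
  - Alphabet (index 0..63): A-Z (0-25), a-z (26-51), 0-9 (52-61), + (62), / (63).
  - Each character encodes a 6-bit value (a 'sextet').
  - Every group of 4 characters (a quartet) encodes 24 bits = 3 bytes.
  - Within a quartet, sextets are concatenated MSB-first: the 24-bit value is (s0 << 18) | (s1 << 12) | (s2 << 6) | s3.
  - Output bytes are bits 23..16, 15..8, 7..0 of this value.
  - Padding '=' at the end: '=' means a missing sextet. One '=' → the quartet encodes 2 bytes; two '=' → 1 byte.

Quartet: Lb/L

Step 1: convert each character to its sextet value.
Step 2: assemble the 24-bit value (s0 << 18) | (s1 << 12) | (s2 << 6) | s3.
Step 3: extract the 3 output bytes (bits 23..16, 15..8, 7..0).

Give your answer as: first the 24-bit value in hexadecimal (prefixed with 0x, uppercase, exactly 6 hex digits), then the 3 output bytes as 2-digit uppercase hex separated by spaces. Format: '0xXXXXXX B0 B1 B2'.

Answer: 0x2DBFCB 2D BF CB

Derivation:
Sextets: L=11, b=27, /=63, L=11
24-bit: (11<<18) | (27<<12) | (63<<6) | 11
      = 0x2C0000 | 0x01B000 | 0x000FC0 | 0x00000B
      = 0x2DBFCB
Bytes: (v>>16)&0xFF=2D, (v>>8)&0xFF=BF, v&0xFF=CB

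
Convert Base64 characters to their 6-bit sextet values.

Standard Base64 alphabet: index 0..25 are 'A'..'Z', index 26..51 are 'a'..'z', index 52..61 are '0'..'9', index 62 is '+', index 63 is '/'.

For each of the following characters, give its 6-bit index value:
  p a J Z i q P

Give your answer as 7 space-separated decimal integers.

Answer: 41 26 9 25 34 42 15

Derivation:
'p': a..z range, 26 + ord('p') − ord('a') = 41
'a': a..z range, 26 + ord('a') − ord('a') = 26
'J': A..Z range, ord('J') − ord('A') = 9
'Z': A..Z range, ord('Z') − ord('A') = 25
'i': a..z range, 26 + ord('i') − ord('a') = 34
'q': a..z range, 26 + ord('q') − ord('a') = 42
'P': A..Z range, ord('P') − ord('A') = 15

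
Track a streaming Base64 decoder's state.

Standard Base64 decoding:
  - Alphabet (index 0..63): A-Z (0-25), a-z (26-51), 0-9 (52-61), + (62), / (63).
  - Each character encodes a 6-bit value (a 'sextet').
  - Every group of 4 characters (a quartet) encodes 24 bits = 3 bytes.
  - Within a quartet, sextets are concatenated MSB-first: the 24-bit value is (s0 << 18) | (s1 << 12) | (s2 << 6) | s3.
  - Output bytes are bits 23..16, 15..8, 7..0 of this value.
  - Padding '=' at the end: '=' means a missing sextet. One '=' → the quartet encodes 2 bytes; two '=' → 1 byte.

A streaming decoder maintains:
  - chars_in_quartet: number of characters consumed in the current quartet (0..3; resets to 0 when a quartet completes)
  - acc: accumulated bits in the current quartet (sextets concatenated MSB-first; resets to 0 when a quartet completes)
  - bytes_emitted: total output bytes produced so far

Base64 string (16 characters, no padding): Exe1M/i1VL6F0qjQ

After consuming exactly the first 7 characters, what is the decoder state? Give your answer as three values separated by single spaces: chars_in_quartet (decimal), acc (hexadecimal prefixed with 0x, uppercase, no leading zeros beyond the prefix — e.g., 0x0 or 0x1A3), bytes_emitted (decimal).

Answer: 3 0xCFE2 3

Derivation:
After char 0 ('E'=4): chars_in_quartet=1 acc=0x4 bytes_emitted=0
After char 1 ('x'=49): chars_in_quartet=2 acc=0x131 bytes_emitted=0
After char 2 ('e'=30): chars_in_quartet=3 acc=0x4C5E bytes_emitted=0
After char 3 ('1'=53): chars_in_quartet=4 acc=0x1317B5 -> emit 13 17 B5, reset; bytes_emitted=3
After char 4 ('M'=12): chars_in_quartet=1 acc=0xC bytes_emitted=3
After char 5 ('/'=63): chars_in_quartet=2 acc=0x33F bytes_emitted=3
After char 6 ('i'=34): chars_in_quartet=3 acc=0xCFE2 bytes_emitted=3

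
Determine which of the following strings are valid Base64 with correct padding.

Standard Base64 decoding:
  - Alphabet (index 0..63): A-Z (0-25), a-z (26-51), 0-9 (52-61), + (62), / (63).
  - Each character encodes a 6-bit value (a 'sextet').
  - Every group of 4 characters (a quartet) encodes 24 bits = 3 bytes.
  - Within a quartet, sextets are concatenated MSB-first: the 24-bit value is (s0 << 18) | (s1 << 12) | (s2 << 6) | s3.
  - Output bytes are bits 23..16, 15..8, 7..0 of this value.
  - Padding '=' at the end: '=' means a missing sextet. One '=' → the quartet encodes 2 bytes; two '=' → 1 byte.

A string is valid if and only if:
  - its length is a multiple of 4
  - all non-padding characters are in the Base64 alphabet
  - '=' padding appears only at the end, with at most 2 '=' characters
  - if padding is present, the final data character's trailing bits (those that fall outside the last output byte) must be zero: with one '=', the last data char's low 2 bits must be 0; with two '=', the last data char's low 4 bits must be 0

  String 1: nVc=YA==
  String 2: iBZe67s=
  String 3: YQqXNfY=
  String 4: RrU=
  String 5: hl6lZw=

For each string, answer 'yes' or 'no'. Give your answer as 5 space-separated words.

Answer: no yes yes yes no

Derivation:
String 1: 'nVc=YA==' → invalid (bad char(s): ['=']; '=' in middle)
String 2: 'iBZe67s=' → valid
String 3: 'YQqXNfY=' → valid
String 4: 'RrU=' → valid
String 5: 'hl6lZw=' → invalid (len=7 not mult of 4)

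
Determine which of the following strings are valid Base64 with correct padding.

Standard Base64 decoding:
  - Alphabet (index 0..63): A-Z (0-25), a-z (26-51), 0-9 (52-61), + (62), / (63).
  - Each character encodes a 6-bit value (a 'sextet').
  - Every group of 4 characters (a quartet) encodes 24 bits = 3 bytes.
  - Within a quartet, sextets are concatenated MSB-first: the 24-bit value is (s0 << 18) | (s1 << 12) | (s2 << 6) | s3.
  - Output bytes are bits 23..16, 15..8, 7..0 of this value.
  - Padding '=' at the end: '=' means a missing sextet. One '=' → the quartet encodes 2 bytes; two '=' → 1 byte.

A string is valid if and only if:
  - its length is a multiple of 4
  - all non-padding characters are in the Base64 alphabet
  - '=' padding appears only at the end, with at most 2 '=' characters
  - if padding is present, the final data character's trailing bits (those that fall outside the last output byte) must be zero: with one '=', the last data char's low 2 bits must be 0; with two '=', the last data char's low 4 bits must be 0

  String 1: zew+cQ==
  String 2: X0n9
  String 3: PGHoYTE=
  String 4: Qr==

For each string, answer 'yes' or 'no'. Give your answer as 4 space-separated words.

Answer: yes yes yes no

Derivation:
String 1: 'zew+cQ==' → valid
String 2: 'X0n9' → valid
String 3: 'PGHoYTE=' → valid
String 4: 'Qr==' → invalid (bad trailing bits)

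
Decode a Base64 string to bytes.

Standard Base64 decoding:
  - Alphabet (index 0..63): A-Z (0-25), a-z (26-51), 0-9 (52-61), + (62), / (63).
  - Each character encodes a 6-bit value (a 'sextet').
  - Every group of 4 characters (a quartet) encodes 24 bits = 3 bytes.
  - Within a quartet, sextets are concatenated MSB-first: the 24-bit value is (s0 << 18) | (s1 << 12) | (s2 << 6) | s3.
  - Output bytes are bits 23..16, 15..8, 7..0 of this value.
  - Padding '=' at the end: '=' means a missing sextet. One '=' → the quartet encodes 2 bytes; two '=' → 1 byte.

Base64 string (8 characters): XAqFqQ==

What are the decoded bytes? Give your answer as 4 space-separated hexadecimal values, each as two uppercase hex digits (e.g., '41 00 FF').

Answer: 5C 0A 85 A9

Derivation:
After char 0 ('X'=23): chars_in_quartet=1 acc=0x17 bytes_emitted=0
After char 1 ('A'=0): chars_in_quartet=2 acc=0x5C0 bytes_emitted=0
After char 2 ('q'=42): chars_in_quartet=3 acc=0x1702A bytes_emitted=0
After char 3 ('F'=5): chars_in_quartet=4 acc=0x5C0A85 -> emit 5C 0A 85, reset; bytes_emitted=3
After char 4 ('q'=42): chars_in_quartet=1 acc=0x2A bytes_emitted=3
After char 5 ('Q'=16): chars_in_quartet=2 acc=0xA90 bytes_emitted=3
Padding '==': partial quartet acc=0xA90 -> emit A9; bytes_emitted=4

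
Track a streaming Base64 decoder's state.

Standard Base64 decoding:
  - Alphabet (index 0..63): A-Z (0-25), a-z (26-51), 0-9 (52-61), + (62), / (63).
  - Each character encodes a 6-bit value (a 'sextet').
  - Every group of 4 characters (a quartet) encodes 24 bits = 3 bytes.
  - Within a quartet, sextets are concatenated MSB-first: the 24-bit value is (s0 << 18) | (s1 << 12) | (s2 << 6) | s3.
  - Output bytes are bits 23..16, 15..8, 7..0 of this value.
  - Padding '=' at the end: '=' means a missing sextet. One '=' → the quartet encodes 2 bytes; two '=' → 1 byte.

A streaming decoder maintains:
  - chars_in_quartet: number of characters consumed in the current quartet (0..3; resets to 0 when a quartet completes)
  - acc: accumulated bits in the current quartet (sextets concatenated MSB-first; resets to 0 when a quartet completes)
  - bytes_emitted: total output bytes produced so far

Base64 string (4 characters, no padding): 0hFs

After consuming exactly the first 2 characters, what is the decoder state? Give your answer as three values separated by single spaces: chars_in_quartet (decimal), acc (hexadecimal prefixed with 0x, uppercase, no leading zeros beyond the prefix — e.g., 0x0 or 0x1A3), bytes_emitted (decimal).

Answer: 2 0xD21 0

Derivation:
After char 0 ('0'=52): chars_in_quartet=1 acc=0x34 bytes_emitted=0
After char 1 ('h'=33): chars_in_quartet=2 acc=0xD21 bytes_emitted=0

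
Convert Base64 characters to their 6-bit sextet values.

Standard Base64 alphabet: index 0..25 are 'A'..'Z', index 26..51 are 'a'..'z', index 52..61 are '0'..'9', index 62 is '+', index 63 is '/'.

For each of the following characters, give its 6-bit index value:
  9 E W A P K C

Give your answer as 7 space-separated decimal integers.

'9': 0..9 range, 52 + ord('9') − ord('0') = 61
'E': A..Z range, ord('E') − ord('A') = 4
'W': A..Z range, ord('W') − ord('A') = 22
'A': A..Z range, ord('A') − ord('A') = 0
'P': A..Z range, ord('P') − ord('A') = 15
'K': A..Z range, ord('K') − ord('A') = 10
'C': A..Z range, ord('C') − ord('A') = 2

Answer: 61 4 22 0 15 10 2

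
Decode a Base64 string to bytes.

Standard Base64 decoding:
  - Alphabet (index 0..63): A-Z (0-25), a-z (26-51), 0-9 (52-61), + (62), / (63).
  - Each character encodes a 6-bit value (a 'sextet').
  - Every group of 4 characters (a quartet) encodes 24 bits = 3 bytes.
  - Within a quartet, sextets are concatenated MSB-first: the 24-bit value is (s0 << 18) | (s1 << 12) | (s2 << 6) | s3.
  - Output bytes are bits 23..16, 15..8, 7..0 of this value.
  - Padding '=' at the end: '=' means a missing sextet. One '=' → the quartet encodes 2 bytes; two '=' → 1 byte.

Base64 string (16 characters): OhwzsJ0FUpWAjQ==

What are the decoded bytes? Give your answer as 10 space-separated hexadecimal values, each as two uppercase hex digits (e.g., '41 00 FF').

Answer: 3A 1C 33 B0 9D 05 52 95 80 8D

Derivation:
After char 0 ('O'=14): chars_in_quartet=1 acc=0xE bytes_emitted=0
After char 1 ('h'=33): chars_in_quartet=2 acc=0x3A1 bytes_emitted=0
After char 2 ('w'=48): chars_in_quartet=3 acc=0xE870 bytes_emitted=0
After char 3 ('z'=51): chars_in_quartet=4 acc=0x3A1C33 -> emit 3A 1C 33, reset; bytes_emitted=3
After char 4 ('s'=44): chars_in_quartet=1 acc=0x2C bytes_emitted=3
After char 5 ('J'=9): chars_in_quartet=2 acc=0xB09 bytes_emitted=3
After char 6 ('0'=52): chars_in_quartet=3 acc=0x2C274 bytes_emitted=3
After char 7 ('F'=5): chars_in_quartet=4 acc=0xB09D05 -> emit B0 9D 05, reset; bytes_emitted=6
After char 8 ('U'=20): chars_in_quartet=1 acc=0x14 bytes_emitted=6
After char 9 ('p'=41): chars_in_quartet=2 acc=0x529 bytes_emitted=6
After char 10 ('W'=22): chars_in_quartet=3 acc=0x14A56 bytes_emitted=6
After char 11 ('A'=0): chars_in_quartet=4 acc=0x529580 -> emit 52 95 80, reset; bytes_emitted=9
After char 12 ('j'=35): chars_in_quartet=1 acc=0x23 bytes_emitted=9
After char 13 ('Q'=16): chars_in_quartet=2 acc=0x8D0 bytes_emitted=9
Padding '==': partial quartet acc=0x8D0 -> emit 8D; bytes_emitted=10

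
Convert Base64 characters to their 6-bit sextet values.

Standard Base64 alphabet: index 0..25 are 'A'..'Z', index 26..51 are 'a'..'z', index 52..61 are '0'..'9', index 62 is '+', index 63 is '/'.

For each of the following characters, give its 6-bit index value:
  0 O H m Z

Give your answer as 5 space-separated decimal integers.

'0': 0..9 range, 52 + ord('0') − ord('0') = 52
'O': A..Z range, ord('O') − ord('A') = 14
'H': A..Z range, ord('H') − ord('A') = 7
'm': a..z range, 26 + ord('m') − ord('a') = 38
'Z': A..Z range, ord('Z') − ord('A') = 25

Answer: 52 14 7 38 25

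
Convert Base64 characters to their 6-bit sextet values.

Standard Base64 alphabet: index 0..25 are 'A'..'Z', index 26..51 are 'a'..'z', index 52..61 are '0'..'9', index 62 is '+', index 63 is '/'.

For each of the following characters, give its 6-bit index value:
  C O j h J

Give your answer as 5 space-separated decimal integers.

'C': A..Z range, ord('C') − ord('A') = 2
'O': A..Z range, ord('O') − ord('A') = 14
'j': a..z range, 26 + ord('j') − ord('a') = 35
'h': a..z range, 26 + ord('h') − ord('a') = 33
'J': A..Z range, ord('J') − ord('A') = 9

Answer: 2 14 35 33 9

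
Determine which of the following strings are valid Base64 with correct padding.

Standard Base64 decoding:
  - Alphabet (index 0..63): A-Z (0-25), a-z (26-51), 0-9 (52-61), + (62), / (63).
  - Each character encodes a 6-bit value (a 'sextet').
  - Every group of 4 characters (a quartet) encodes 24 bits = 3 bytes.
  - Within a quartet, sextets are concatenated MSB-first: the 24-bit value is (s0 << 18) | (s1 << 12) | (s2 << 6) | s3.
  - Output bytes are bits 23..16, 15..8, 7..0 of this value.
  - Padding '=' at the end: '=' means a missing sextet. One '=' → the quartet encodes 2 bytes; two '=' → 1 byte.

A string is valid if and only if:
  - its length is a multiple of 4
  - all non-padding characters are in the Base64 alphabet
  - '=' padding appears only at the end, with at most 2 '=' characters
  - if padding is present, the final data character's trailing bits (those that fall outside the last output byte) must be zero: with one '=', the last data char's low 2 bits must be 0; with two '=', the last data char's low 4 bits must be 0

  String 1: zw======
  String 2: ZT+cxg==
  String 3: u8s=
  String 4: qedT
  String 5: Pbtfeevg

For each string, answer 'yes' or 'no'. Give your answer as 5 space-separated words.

Answer: no yes yes yes yes

Derivation:
String 1: 'zw======' → invalid (6 pad chars (max 2))
String 2: 'ZT+cxg==' → valid
String 3: 'u8s=' → valid
String 4: 'qedT' → valid
String 5: 'Pbtfeevg' → valid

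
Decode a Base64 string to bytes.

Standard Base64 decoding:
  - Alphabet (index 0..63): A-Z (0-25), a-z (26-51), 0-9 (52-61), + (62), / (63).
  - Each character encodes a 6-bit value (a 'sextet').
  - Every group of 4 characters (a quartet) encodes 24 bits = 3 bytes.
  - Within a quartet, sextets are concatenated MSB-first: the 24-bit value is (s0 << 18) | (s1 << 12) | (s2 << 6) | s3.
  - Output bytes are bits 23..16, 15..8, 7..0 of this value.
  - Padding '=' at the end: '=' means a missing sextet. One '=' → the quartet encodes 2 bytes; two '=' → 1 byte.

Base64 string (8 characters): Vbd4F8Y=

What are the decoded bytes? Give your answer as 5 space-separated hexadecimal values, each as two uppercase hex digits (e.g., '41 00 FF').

Answer: 55 B7 78 17 C6

Derivation:
After char 0 ('V'=21): chars_in_quartet=1 acc=0x15 bytes_emitted=0
After char 1 ('b'=27): chars_in_quartet=2 acc=0x55B bytes_emitted=0
After char 2 ('d'=29): chars_in_quartet=3 acc=0x156DD bytes_emitted=0
After char 3 ('4'=56): chars_in_quartet=4 acc=0x55B778 -> emit 55 B7 78, reset; bytes_emitted=3
After char 4 ('F'=5): chars_in_quartet=1 acc=0x5 bytes_emitted=3
After char 5 ('8'=60): chars_in_quartet=2 acc=0x17C bytes_emitted=3
After char 6 ('Y'=24): chars_in_quartet=3 acc=0x5F18 bytes_emitted=3
Padding '=': partial quartet acc=0x5F18 -> emit 17 C6; bytes_emitted=5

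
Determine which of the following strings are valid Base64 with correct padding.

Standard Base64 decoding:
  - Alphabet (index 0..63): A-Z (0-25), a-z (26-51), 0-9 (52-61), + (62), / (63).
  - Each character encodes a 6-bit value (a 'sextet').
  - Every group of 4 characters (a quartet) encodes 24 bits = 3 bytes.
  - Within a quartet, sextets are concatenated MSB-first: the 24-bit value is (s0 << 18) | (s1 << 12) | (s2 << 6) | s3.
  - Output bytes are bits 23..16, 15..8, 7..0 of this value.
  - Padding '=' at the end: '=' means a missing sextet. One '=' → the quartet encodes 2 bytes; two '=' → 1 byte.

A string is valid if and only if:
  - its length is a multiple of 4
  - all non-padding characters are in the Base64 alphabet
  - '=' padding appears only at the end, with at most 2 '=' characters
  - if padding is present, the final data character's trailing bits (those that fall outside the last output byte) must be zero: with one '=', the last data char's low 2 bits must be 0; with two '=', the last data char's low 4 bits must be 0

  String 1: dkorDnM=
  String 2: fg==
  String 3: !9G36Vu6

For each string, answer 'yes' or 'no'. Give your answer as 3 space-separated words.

String 1: 'dkorDnM=' → valid
String 2: 'fg==' → valid
String 3: '!9G36Vu6' → invalid (bad char(s): ['!'])

Answer: yes yes no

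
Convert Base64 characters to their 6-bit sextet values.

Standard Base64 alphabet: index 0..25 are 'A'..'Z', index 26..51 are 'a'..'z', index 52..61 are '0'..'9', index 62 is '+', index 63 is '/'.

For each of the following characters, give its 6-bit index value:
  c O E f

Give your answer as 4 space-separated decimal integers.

Answer: 28 14 4 31

Derivation:
'c': a..z range, 26 + ord('c') − ord('a') = 28
'O': A..Z range, ord('O') − ord('A') = 14
'E': A..Z range, ord('E') − ord('A') = 4
'f': a..z range, 26 + ord('f') − ord('a') = 31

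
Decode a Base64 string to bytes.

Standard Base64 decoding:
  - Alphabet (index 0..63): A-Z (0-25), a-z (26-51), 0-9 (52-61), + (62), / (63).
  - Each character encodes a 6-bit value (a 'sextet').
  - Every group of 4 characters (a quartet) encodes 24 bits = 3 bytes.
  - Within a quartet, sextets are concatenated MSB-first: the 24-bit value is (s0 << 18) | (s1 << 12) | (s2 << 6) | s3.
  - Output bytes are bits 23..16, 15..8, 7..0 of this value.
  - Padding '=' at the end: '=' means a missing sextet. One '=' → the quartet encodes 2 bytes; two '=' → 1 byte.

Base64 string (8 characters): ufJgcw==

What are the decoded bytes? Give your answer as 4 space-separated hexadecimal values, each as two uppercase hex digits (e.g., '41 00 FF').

After char 0 ('u'=46): chars_in_quartet=1 acc=0x2E bytes_emitted=0
After char 1 ('f'=31): chars_in_quartet=2 acc=0xB9F bytes_emitted=0
After char 2 ('J'=9): chars_in_quartet=3 acc=0x2E7C9 bytes_emitted=0
After char 3 ('g'=32): chars_in_quartet=4 acc=0xB9F260 -> emit B9 F2 60, reset; bytes_emitted=3
After char 4 ('c'=28): chars_in_quartet=1 acc=0x1C bytes_emitted=3
After char 5 ('w'=48): chars_in_quartet=2 acc=0x730 bytes_emitted=3
Padding '==': partial quartet acc=0x730 -> emit 73; bytes_emitted=4

Answer: B9 F2 60 73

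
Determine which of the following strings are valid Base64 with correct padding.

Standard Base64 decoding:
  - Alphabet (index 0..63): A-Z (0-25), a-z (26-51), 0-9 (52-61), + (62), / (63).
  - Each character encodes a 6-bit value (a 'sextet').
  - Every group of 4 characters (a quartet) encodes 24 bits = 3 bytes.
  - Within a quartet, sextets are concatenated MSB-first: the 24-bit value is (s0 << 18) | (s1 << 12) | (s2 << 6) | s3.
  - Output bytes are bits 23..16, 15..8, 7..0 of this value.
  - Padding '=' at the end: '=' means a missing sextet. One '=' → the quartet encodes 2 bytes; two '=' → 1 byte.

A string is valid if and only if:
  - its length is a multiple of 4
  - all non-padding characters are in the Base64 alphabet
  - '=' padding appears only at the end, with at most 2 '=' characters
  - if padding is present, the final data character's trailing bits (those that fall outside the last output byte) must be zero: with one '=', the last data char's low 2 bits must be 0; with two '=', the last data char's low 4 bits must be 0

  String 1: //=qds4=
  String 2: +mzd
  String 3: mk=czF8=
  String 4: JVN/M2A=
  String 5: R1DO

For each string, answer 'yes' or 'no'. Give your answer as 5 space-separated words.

String 1: '//=qds4=' → invalid (bad char(s): ['=']; '=' in middle)
String 2: '+mzd' → valid
String 3: 'mk=czF8=' → invalid (bad char(s): ['=']; '=' in middle)
String 4: 'JVN/M2A=' → valid
String 5: 'R1DO' → valid

Answer: no yes no yes yes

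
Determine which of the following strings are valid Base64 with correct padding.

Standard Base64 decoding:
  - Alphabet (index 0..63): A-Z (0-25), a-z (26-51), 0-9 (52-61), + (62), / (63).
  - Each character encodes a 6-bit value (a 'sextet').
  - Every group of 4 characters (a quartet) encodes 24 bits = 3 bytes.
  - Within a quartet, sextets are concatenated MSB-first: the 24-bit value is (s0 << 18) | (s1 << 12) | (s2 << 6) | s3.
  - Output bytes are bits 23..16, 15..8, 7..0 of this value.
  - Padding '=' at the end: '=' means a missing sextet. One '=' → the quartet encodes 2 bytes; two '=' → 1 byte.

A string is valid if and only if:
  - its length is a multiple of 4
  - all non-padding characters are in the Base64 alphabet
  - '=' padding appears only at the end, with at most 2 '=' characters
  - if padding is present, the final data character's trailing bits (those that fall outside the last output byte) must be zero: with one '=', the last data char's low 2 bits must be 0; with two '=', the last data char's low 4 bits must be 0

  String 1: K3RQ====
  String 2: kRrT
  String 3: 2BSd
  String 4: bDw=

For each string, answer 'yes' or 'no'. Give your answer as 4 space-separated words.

Answer: no yes yes yes

Derivation:
String 1: 'K3RQ====' → invalid (4 pad chars (max 2))
String 2: 'kRrT' → valid
String 3: '2BSd' → valid
String 4: 'bDw=' → valid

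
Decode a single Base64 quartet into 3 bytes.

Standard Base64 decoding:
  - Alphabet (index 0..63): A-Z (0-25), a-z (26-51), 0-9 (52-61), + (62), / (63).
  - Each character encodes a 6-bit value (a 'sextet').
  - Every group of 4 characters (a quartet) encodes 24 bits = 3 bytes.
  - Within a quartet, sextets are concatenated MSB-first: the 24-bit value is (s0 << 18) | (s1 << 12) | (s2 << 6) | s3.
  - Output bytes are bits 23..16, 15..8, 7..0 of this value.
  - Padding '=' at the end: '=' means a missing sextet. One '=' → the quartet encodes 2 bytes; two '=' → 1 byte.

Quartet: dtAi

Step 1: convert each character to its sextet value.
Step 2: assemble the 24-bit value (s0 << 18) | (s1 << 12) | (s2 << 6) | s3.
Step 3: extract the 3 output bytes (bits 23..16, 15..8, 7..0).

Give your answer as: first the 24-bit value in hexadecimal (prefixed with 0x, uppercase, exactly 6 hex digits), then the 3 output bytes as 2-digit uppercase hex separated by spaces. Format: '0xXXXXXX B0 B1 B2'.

Answer: 0x76D022 76 D0 22

Derivation:
Sextets: d=29, t=45, A=0, i=34
24-bit: (29<<18) | (45<<12) | (0<<6) | 34
      = 0x740000 | 0x02D000 | 0x000000 | 0x000022
      = 0x76D022
Bytes: (v>>16)&0xFF=76, (v>>8)&0xFF=D0, v&0xFF=22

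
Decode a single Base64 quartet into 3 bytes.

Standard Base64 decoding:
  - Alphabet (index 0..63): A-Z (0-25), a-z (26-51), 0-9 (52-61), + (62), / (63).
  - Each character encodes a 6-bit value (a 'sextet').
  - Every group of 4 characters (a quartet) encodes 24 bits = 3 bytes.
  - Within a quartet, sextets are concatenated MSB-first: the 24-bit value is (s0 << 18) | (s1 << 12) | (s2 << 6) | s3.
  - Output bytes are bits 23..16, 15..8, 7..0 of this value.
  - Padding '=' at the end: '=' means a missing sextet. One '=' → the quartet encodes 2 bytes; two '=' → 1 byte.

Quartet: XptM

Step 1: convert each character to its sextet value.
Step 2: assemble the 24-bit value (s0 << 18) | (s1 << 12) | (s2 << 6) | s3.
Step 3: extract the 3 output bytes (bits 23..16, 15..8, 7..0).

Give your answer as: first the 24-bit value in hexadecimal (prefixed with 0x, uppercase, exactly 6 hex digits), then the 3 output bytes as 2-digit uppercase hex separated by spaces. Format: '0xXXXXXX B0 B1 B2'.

Answer: 0x5E9B4C 5E 9B 4C

Derivation:
Sextets: X=23, p=41, t=45, M=12
24-bit: (23<<18) | (41<<12) | (45<<6) | 12
      = 0x5C0000 | 0x029000 | 0x000B40 | 0x00000C
      = 0x5E9B4C
Bytes: (v>>16)&0xFF=5E, (v>>8)&0xFF=9B, v&0xFF=4C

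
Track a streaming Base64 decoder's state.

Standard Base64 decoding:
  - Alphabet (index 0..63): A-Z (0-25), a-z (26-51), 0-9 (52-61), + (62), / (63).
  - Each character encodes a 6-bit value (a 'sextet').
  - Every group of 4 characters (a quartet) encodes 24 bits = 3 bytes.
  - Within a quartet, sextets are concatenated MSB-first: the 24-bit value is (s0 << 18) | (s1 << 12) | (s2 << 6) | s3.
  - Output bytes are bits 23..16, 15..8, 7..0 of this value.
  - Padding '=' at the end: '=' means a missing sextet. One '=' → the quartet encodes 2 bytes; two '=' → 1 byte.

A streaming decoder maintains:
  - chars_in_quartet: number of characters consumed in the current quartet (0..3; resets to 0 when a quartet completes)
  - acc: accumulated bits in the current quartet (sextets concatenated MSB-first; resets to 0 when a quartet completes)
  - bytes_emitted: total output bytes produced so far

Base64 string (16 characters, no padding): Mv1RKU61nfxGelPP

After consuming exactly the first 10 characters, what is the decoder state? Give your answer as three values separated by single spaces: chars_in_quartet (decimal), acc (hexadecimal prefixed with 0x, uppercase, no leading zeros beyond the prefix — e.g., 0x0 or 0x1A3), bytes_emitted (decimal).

After char 0 ('M'=12): chars_in_quartet=1 acc=0xC bytes_emitted=0
After char 1 ('v'=47): chars_in_quartet=2 acc=0x32F bytes_emitted=0
After char 2 ('1'=53): chars_in_quartet=3 acc=0xCBF5 bytes_emitted=0
After char 3 ('R'=17): chars_in_quartet=4 acc=0x32FD51 -> emit 32 FD 51, reset; bytes_emitted=3
After char 4 ('K'=10): chars_in_quartet=1 acc=0xA bytes_emitted=3
After char 5 ('U'=20): chars_in_quartet=2 acc=0x294 bytes_emitted=3
After char 6 ('6'=58): chars_in_quartet=3 acc=0xA53A bytes_emitted=3
After char 7 ('1'=53): chars_in_quartet=4 acc=0x294EB5 -> emit 29 4E B5, reset; bytes_emitted=6
After char 8 ('n'=39): chars_in_quartet=1 acc=0x27 bytes_emitted=6
After char 9 ('f'=31): chars_in_quartet=2 acc=0x9DF bytes_emitted=6

Answer: 2 0x9DF 6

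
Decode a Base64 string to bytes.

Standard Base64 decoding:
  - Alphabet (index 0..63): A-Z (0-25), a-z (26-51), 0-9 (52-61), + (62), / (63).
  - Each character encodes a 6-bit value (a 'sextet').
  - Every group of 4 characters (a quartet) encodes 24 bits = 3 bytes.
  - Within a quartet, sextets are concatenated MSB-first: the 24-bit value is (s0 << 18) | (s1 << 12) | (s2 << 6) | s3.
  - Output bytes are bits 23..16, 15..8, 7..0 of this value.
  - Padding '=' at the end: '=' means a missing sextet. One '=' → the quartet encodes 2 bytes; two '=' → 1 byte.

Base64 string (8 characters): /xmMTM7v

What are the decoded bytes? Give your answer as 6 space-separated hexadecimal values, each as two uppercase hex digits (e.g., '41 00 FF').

After char 0 ('/'=63): chars_in_quartet=1 acc=0x3F bytes_emitted=0
After char 1 ('x'=49): chars_in_quartet=2 acc=0xFF1 bytes_emitted=0
After char 2 ('m'=38): chars_in_quartet=3 acc=0x3FC66 bytes_emitted=0
After char 3 ('M'=12): chars_in_quartet=4 acc=0xFF198C -> emit FF 19 8C, reset; bytes_emitted=3
After char 4 ('T'=19): chars_in_quartet=1 acc=0x13 bytes_emitted=3
After char 5 ('M'=12): chars_in_quartet=2 acc=0x4CC bytes_emitted=3
After char 6 ('7'=59): chars_in_quartet=3 acc=0x1333B bytes_emitted=3
After char 7 ('v'=47): chars_in_quartet=4 acc=0x4CCEEF -> emit 4C CE EF, reset; bytes_emitted=6

Answer: FF 19 8C 4C CE EF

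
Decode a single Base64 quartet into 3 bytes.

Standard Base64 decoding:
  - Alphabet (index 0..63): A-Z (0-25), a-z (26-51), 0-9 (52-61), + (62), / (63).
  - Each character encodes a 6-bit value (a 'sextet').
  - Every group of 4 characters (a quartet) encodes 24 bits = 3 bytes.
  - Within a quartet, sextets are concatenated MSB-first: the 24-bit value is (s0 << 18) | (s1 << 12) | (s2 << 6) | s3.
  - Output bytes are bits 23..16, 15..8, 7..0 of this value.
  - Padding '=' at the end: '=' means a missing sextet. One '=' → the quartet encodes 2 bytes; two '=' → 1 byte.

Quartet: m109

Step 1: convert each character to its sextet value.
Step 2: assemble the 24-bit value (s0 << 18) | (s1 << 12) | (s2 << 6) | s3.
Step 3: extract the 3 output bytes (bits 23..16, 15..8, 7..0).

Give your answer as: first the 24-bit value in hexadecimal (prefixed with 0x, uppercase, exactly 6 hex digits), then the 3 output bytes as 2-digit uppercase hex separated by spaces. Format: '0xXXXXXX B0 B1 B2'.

Answer: 0x9B5D3D 9B 5D 3D

Derivation:
Sextets: m=38, 1=53, 0=52, 9=61
24-bit: (38<<18) | (53<<12) | (52<<6) | 61
      = 0x980000 | 0x035000 | 0x000D00 | 0x00003D
      = 0x9B5D3D
Bytes: (v>>16)&0xFF=9B, (v>>8)&0xFF=5D, v&0xFF=3D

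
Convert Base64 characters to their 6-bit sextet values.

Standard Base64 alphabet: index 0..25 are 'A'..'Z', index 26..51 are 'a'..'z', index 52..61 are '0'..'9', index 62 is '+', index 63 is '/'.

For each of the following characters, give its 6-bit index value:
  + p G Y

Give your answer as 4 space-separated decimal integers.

'+': index 62
'p': a..z range, 26 + ord('p') − ord('a') = 41
'G': A..Z range, ord('G') − ord('A') = 6
'Y': A..Z range, ord('Y') − ord('A') = 24

Answer: 62 41 6 24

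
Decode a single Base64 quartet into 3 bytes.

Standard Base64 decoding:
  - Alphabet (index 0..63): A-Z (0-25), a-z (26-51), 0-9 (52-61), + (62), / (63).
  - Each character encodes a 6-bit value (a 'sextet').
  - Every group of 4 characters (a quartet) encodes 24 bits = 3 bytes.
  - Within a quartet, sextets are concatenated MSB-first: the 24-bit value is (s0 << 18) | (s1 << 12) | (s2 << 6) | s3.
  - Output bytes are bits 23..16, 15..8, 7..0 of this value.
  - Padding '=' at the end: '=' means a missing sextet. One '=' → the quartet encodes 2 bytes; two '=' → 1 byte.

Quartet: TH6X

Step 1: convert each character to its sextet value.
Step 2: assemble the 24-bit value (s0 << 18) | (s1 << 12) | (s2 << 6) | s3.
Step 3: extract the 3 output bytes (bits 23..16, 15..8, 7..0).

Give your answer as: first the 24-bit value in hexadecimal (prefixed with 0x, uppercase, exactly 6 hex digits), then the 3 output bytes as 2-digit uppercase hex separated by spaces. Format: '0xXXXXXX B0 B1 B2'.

Sextets: T=19, H=7, 6=58, X=23
24-bit: (19<<18) | (7<<12) | (58<<6) | 23
      = 0x4C0000 | 0x007000 | 0x000E80 | 0x000017
      = 0x4C7E97
Bytes: (v>>16)&0xFF=4C, (v>>8)&0xFF=7E, v&0xFF=97

Answer: 0x4C7E97 4C 7E 97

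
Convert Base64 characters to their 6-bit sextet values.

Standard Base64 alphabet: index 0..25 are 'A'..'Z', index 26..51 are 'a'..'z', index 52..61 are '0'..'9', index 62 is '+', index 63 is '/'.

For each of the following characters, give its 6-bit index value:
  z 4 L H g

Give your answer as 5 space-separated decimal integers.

Answer: 51 56 11 7 32

Derivation:
'z': a..z range, 26 + ord('z') − ord('a') = 51
'4': 0..9 range, 52 + ord('4') − ord('0') = 56
'L': A..Z range, ord('L') − ord('A') = 11
'H': A..Z range, ord('H') − ord('A') = 7
'g': a..z range, 26 + ord('g') − ord('a') = 32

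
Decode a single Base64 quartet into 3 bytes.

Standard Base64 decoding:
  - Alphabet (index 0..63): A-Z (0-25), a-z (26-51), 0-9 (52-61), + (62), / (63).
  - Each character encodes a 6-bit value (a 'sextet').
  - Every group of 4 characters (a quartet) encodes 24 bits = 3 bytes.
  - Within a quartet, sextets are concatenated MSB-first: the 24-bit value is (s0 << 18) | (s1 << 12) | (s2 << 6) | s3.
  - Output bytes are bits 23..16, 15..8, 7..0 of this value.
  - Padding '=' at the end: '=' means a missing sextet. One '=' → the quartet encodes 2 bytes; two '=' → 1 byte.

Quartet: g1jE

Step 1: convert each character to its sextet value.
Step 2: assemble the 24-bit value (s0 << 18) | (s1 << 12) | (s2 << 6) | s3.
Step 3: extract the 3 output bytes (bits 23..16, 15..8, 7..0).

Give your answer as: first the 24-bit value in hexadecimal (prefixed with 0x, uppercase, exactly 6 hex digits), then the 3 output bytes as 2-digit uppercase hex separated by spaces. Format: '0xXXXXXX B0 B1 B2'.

Answer: 0x8358C4 83 58 C4

Derivation:
Sextets: g=32, 1=53, j=35, E=4
24-bit: (32<<18) | (53<<12) | (35<<6) | 4
      = 0x800000 | 0x035000 | 0x0008C0 | 0x000004
      = 0x8358C4
Bytes: (v>>16)&0xFF=83, (v>>8)&0xFF=58, v&0xFF=C4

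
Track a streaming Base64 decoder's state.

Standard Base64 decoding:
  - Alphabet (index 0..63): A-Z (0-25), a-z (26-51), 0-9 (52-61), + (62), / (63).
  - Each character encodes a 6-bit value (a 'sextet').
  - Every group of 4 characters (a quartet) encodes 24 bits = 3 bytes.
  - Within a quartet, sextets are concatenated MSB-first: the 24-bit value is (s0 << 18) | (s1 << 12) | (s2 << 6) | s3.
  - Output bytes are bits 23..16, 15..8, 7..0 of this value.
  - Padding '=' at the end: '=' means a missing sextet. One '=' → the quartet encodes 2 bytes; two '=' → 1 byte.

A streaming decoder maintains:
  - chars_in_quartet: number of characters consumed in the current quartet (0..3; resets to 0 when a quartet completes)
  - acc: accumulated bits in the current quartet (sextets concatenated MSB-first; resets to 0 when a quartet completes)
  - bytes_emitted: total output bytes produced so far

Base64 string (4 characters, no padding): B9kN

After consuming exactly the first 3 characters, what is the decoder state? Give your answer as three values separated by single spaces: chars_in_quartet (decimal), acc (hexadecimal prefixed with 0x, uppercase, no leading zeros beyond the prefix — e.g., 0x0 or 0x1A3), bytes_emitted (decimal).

Answer: 3 0x1F64 0

Derivation:
After char 0 ('B'=1): chars_in_quartet=1 acc=0x1 bytes_emitted=0
After char 1 ('9'=61): chars_in_quartet=2 acc=0x7D bytes_emitted=0
After char 2 ('k'=36): chars_in_quartet=3 acc=0x1F64 bytes_emitted=0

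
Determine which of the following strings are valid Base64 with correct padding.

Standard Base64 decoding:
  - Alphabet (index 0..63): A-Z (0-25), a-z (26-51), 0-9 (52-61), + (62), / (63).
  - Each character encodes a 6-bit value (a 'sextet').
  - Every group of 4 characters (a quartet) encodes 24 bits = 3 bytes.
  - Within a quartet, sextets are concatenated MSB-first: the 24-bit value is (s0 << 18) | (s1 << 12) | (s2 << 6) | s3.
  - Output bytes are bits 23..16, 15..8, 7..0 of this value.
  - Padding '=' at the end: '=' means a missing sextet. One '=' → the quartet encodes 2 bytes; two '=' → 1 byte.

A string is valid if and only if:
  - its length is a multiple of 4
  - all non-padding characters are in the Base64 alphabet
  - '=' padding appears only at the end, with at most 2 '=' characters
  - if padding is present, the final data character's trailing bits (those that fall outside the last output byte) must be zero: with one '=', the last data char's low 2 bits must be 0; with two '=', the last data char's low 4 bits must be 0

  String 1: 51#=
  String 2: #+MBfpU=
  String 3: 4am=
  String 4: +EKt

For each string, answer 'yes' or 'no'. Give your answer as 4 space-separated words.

Answer: no no no yes

Derivation:
String 1: '51#=' → invalid (bad char(s): ['#'])
String 2: '#+MBfpU=' → invalid (bad char(s): ['#'])
String 3: '4am=' → invalid (bad trailing bits)
String 4: '+EKt' → valid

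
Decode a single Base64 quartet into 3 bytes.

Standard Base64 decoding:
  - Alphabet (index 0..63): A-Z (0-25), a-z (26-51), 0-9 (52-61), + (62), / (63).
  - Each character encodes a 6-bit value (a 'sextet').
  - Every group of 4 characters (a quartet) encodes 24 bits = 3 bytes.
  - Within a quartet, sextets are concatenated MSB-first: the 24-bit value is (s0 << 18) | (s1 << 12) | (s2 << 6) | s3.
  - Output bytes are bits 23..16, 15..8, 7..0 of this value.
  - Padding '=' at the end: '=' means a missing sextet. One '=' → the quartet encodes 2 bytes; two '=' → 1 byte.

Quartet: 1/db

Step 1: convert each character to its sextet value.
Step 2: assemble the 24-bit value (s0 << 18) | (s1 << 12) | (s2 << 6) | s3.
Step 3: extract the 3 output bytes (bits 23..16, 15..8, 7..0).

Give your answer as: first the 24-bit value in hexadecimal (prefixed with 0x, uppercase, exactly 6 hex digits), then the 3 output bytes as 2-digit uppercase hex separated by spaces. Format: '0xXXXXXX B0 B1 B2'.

Sextets: 1=53, /=63, d=29, b=27
24-bit: (53<<18) | (63<<12) | (29<<6) | 27
      = 0xD40000 | 0x03F000 | 0x000740 | 0x00001B
      = 0xD7F75B
Bytes: (v>>16)&0xFF=D7, (v>>8)&0xFF=F7, v&0xFF=5B

Answer: 0xD7F75B D7 F7 5B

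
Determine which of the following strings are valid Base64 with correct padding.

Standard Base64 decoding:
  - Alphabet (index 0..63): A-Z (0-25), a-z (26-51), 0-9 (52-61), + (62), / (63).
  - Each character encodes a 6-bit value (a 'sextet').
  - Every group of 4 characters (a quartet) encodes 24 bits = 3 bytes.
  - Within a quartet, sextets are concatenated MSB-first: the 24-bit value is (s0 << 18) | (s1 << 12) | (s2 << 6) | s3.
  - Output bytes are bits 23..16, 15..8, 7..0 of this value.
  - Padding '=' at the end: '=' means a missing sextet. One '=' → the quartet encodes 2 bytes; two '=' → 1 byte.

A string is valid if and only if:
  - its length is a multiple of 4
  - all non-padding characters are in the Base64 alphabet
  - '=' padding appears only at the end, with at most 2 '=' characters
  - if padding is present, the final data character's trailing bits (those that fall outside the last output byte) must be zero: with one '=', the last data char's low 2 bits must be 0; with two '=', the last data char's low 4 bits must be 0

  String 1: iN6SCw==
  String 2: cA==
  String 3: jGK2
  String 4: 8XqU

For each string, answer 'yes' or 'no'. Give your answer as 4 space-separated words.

Answer: yes yes yes yes

Derivation:
String 1: 'iN6SCw==' → valid
String 2: 'cA==' → valid
String 3: 'jGK2' → valid
String 4: '8XqU' → valid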